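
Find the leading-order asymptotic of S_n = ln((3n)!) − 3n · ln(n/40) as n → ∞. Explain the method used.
S_n ~ 3n · (ln 120 − 1) + O(ln n)

Stirling: ln((3n)!) = 3n ln(3n) − 3n + O(ln n).
  S_n = 3n ln(3n) − 3n − 3n ln(n/40) + O(ln n)
      = 3n ln(3n) − 3n ln n + 3n ln 40 − 3n + O(ln n)
      = 3n ln 3 + 3n ln 40 − 3n + O(ln n)
      = 3n (ln 120 − 1) + O(ln n).
Numerically ln(120) − 1 ≈ 3.7875.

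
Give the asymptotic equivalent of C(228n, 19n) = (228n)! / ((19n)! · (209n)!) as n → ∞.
C(228n, 19n) ~ (8916100448256/285311670611)^(19n) · sqrt(6/(11π·19n))

Write N = 19n. Apply Stirling to each factorial:
  (12N)! ~ sqrt(2π·12N) · (12N/e)^(12N),
  N! ~ sqrt(2π N) · (N/e)^N,
  (11N)! ~ sqrt(2π·11N) · (11N/e)^(11N).
The exponential factors combine to (12N)^(12N) / (N^N · (11N)^(11N)) = 12^(12N)/11^(11N) = (12^12/11^11)^N = (8916100448256/285311670611)^N.
The square-root prefactors combine to sqrt(2π·12N) / (sqrt(2π N)·sqrt(2π·11N)) = sqrt(12 / (2π·11·N)) = sqrt(6/(11π·19n)).
Substituting N = 19n: C(228n, 19n) ~ (8916100448256/285311670611)^(19n) · sqrt(6/(11π·19n)).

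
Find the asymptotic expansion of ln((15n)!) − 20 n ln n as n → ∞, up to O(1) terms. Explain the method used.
ln((15n)!) − 20 n ln n = −5 n ln n + 15(ln 15 − 1) n + (1/2) ln(2π·15n) + O(1/n)

Stirling: ln((15n)!) = 15n ln(15n) − 15n + (1/2) ln(2π·15n) + O(1/n).
Expand 15n ln(15n) = 15n (ln n + ln 15) = 15n ln n + 15n ln 15.
Subtract 20n ln n: leading term is (15 − 20) n ln n = −5 n ln n. The next term is 15n ln 15 − 15n = 15(ln 15 − 1) n. Then the (1/2) ln(2π·15n) correction.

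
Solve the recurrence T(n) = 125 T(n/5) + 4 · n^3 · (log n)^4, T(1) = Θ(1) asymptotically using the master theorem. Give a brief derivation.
T(n) = Θ(n^3 · (log n)^5)

Here log_5 125 = 3 and f(n) = 4 · n^3 · (log n)^4 = Θ(n^(log_5 125) · (log n)^4). This is the extended Case 2 of the master theorem (f matches the critical exponent up to log factors), giving T(n) = Θ(n^(log_5 125) · (log n)^(4+1)) = Θ(n^3 · (log n)^5).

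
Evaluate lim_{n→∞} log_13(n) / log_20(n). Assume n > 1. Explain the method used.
lim = ln(20) / ln(13) = log_13(20)

Change of base: log_13(n) = ln n / ln 13 and log_20(n) = ln n / ln 20. The ratio is (ln n / ln 13) · (ln 20 / ln n) = ln 20 / ln 13, a constant independent of n. So the limit is ln 20 / ln 13 = log_13(20).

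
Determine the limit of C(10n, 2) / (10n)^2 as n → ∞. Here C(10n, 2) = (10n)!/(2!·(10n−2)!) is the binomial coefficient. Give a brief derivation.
lim = 1/2! = 1/2

With N = 10n → ∞: C(N, 2) / N^2 = [N(N−1)…(N−1)] / (2! · N^2) = (1/2!) · 1 · (1 − 1/(10n)). Each factor → 1 as N → ∞, so the limit is 1/2! = 1/2.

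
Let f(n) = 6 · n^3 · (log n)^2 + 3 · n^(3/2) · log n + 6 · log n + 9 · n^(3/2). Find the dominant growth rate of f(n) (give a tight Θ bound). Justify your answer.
f(n) ∈ Θ(n^3 · (log n)^2)

Compare the terms by growth order. For large n, n^a · (log n)^b dominates n^a' · (log n)^b' iff a > a', or (a = a' and b > b'). Ranking the 4 terms shows the dominant one is 6 · n^3 · (log n)^2. Hence f(n) ∈ Θ(n^3 · (log n)^2).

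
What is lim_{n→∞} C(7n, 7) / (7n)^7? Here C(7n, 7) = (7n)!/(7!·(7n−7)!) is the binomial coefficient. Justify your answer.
lim = 1/7! = 1/5040

With N = 7n → ∞: C(N, 7) / N^7 = [N(N−1)…(N−6)] / (7! · N^7) = (1/7!) · 1 · (1 − 1/(7n)) · … · (1 − 6/(7n)). Each factor → 1 as N → ∞, so the limit is 1/7! = 1/5040.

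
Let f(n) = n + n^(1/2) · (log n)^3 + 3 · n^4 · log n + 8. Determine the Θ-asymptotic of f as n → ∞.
f(n) ∈ Θ(n^4 · log n)

Compare the terms by growth order. For large n, n^a · (log n)^b dominates n^a' · (log n)^b' iff a > a', or (a = a' and b > b'). Ranking the 4 terms shows the dominant one is 3 · n^4 · log n. Hence f(n) ∈ Θ(n^4 · log n).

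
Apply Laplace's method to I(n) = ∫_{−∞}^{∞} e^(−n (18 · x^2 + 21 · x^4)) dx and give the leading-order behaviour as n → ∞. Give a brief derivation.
I(n) ~ sqrt(π/(18n))

φ(x) = 18 · x^2 + 21 · x^4 has its unique global minimum at x* = 0 (since φ'(x) = 36x + 84x^3 = 0 only at x = 0 for real x with both coefficients positive, and φ → ∞ as |x| → ∞). At x* = 0, φ(0) = 0 and φ''(0) = 36. Laplace's method then gives
  I(n) ~ sqrt(2π / (n · φ''(0))) · e^(−n φ(0)) = sqrt(2π / (36n)) = sqrt(π/(18n)).
The 21 · x^4 term contributes only at subleading order (an O(1/n) relative correction).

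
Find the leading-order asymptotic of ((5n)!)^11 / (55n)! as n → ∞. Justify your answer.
((5n)!)^11/(55n)! ~ ((2π·5n)^(10/2) / sqrt(11)) · 11^(−11·5n)  →  0

Write N = 5n. Stirling: N! ~ sqrt(2π N)(N/e)^N and (11N)! ~ sqrt(2π·11N)·(11N/e)^(11N).
  (N!)^11/(11N)! ~ (2π N)^(11/2) (N/e)^(11N) / [sqrt(2π·11N) (11N/e)^(11N)]
     = (2π N)^(11/2) / sqrt(2π·11N) · (N/(11N))^(11N)
     = (2π N)^((11−1)/2) / sqrt(11) · 11^(−11N).
Since 11^11 > 1, the factor 11^(−11N) decays exponentially, so the ratio → 0. Substituting N = 5n gives the stated form.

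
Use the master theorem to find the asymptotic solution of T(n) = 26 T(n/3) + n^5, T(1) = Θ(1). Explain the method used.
T(n) = Θ(n^5)

log_3 26 ≈ 2.966. f(n) = n^5 dominates n^(log_3 26) since 5 > 2.966, and the regularity condition a·f(n/b) = 26·(n/3)^5 = (26/243)·n^5 ≤ c·f(n) holds with c = 26/243 ≈ 0.107 < 1. So this is Case 3: T(n) = Θ(f(n)) = Θ(n^5).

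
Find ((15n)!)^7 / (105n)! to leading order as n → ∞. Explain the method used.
((15n)!)^7/(105n)! ~ ((2π·15n)^(6/2) / sqrt(7)) · 7^(−7·15n)  →  0

Write N = 15n. Stirling: N! ~ sqrt(2π N)(N/e)^N and (7N)! ~ sqrt(2π·7N)·(7N/e)^(7N).
  (N!)^7/(7N)! ~ (2π N)^(7/2) (N/e)^(7N) / [sqrt(2π·7N) (7N/e)^(7N)]
     = (2π N)^(7/2) / sqrt(2π·7N) · (N/(7N))^(7N)
     = (2π N)^((7−1)/2) / sqrt(7) · 7^(−7N).
Since 7^7 > 1, the factor 7^(−7N) decays exponentially, so the ratio → 0. Substituting N = 15n gives the stated form.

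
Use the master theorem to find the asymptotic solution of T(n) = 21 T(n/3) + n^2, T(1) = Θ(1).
T(n) = Θ(n^(log_3 21))

Master theorem: compare f(n) = n^2 to n^(log_3 21) where log_3 21 ≈ 2.771. Since 2 < log_3 21, we have f(n) = O(n^(log_3 21 − ε)) for some ε > 0 — Case 1. Hence T(n) = Θ(n^(log_3 21)).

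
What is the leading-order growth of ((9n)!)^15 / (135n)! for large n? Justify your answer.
((9n)!)^15/(135n)! ~ ((2π·9n)^(14/2) / sqrt(15)) · 15^(−15·9n)  →  0

Write N = 9n. Stirling: N! ~ sqrt(2π N)(N/e)^N and (15N)! ~ sqrt(2π·15N)·(15N/e)^(15N).
  (N!)^15/(15N)! ~ (2π N)^(15/2) (N/e)^(15N) / [sqrt(2π·15N) (15N/e)^(15N)]
     = (2π N)^(15/2) / sqrt(2π·15N) · (N/(15N))^(15N)
     = (2π N)^((15−1)/2) / sqrt(15) · 15^(−15N).
Since 15^15 > 1, the factor 15^(−15N) decays exponentially, so the ratio → 0. Substituting N = 9n gives the stated form.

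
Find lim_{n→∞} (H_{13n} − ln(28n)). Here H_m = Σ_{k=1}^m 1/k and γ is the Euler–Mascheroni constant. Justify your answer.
lim = ln(13/28) + γ

By Euler-Maclaurin, H_m = ln m + γ + O(1/m). So
  H_{13n} − ln(28n) = ln(13n) + γ − ln(28n) + O(1/n)
                       = ln(13/28) + γ + O(1/n).
Hence the limit is ln(13/28) + γ.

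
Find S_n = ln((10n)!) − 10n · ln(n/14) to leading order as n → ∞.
S_n ~ 10n · (ln 140 − 1) + O(ln n)

Stirling: ln((10n)!) = 10n ln(10n) − 10n + O(ln n).
  S_n = 10n ln(10n) − 10n − 10n ln(n/14) + O(ln n)
      = 10n ln(10n) − 10n ln n + 10n ln 14 − 10n + O(ln n)
      = 10n ln 10 + 10n ln 14 − 10n + O(ln n)
      = 10n (ln 140 − 1) + O(ln n).
Numerically ln(140) − 1 ≈ 3.9416.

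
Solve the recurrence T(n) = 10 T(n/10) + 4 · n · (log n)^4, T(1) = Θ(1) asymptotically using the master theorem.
T(n) = Θ(n · (log n)^5)

Here log_10 10 = 1 and f(n) = 4 · n · (log n)^4 = Θ(n^(log_10 10) · (log n)^4). This is the extended Case 2 of the master theorem (f matches the critical exponent up to log factors), giving T(n) = Θ(n^(log_10 10) · (log n)^(4+1)) = Θ(n · (log n)^5).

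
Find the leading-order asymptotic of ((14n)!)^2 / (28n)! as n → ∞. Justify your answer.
((14n)!)^2/(28n)! ~ ((2π·14n)^(1/2) / sqrt(2)) · 2^(−2·14n)  →  0

Write N = 14n. Stirling: N! ~ sqrt(2π N)(N/e)^N and (2N)! ~ sqrt(2π·2N)·(2N/e)^(2N).
  (N!)^2/(2N)! ~ (2π N)^(2/2) (N/e)^(2N) / [sqrt(2π·2N) (2N/e)^(2N)]
     = (2π N)^(2/2) / sqrt(2π·2N) · (N/(2N))^(2N)
     = (2π N)^((2−1)/2) / sqrt(2) · 2^(−2N).
Since 2^2 > 1, the factor 2^(−2N) decays exponentially, so the ratio → 0. Substituting N = 14n gives the stated form.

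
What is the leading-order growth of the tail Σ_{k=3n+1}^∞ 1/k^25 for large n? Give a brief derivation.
Σ_{k>3n} 1/k^25 ~ 1/(24 · (3n)^24)

Compare to the integral: ∫_{3n}^∞ x^(−25) dx = [−x^(−24)/24]_{3n}^∞ = 1/((25−1)·(3n)^24). Euler-Maclaurin then gives
  Σ_{k>3n} 1/k^25 = ∫_{3n}^∞ dx/x^25 − 1/(2·(3n)^25) + O(1/(3n)^26).
(Equivalently this is ζ(25) − Σ_{k≤3n} 1/k^25.)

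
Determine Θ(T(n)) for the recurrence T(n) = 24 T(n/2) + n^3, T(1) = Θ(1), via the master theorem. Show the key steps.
T(n) = Θ(n^(log_2 24))

Master theorem: compare f(n) = n^3 to n^(log_2 24) where log_2 24 ≈ 4.585. Since 3 < log_2 24, we have f(n) = O(n^(log_2 24 − ε)) for some ε > 0 — Case 1. Hence T(n) = Θ(n^(log_2 24)).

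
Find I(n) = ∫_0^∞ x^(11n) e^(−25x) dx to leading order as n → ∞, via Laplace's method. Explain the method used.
I(n) ~ (sqrt(2π·11n) / 25) · (11n/(25e))^(11n)

Write the integrand as exp(11n ln x − 25x) and set f(x) = 11n ln x − 25x. Then f'(x) = 11n/x − 25 = 0 at x* = 11n/25, and f''(x*) = −11n/x*^2 = −25^2/(11n). Laplace's method (interior maximum) gives
  I(n) ~ e^(f(x*)) · sqrt(2π / |f''(x*)|)
        = exp(11n ln(11n/25) − 11n) · sqrt(2π · 11n / 25^2)
        = (11n/25)^(11n) e^(−11n) · sqrt(2π·11n) / 25
        = (sqrt(2π·11n) / 25) · (11n/(25e))^(11n).
This matches Γ(11n+1)/25^(11n+1) with Stirling applied to Γ.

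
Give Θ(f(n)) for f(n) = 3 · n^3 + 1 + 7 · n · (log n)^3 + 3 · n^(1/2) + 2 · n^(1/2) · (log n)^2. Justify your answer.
f(n) ∈ Θ(n^3)

Compare the terms by growth order. For large n, n^a · (log n)^b dominates n^a' · (log n)^b' iff a > a', or (a = a' and b > b'). Ranking the 5 terms shows the dominant one is 3 · n^3. Hence f(n) ∈ Θ(n^3).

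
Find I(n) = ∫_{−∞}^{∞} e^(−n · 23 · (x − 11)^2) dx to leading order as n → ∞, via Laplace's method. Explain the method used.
I(n) = sqrt(π/(23n))

Here φ(x) = 23 · (x − 11)^2 has its unique minimum at x* = 11 with φ(x*) = 0 and φ''(x*) = 46. Laplace's method gives
  I(n) ~ e^(−n φ(x*)) · sqrt(2π / (n · φ''(x*))) = sqrt(2π / (46n)) = sqrt(π/(23n)).
This is exact: substituting u = (x − 11)·sqrt(23n) gives I(n) = (1/sqrt(23n)) ∫_{−∞}^{∞} e^(−u^2) du = sqrt(π/(23n)).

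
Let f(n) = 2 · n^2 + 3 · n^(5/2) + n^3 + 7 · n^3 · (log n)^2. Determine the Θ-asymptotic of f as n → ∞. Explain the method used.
f(n) ∈ Θ(n^3 · (log n)^2)

Compare the terms by growth order. For large n, n^a · (log n)^b dominates n^a' · (log n)^b' iff a > a', or (a = a' and b > b'). Ranking the 4 terms shows the dominant one is 7 · n^3 · (log n)^2. Hence f(n) ∈ Θ(n^3 · (log n)^2).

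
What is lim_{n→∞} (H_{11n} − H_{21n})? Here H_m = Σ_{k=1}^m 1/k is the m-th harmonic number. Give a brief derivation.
lim = ln(11/21)

Euler-Maclaurin gives H_m = ln m + γ + 1/(2m) + O(1/m^2). The γ and O(1/m) terms cancel in the difference:
  H_{11n} − H_{21n} = ln(11n) − ln(21n) + O(1/n) = ln(11/21) + O(1/n).
Hence the limit is ln(11/21).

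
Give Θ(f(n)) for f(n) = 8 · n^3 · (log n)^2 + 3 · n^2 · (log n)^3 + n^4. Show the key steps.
f(n) ∈ Θ(n^4)

Compare the terms by growth order. For large n, n^a · (log n)^b dominates n^a' · (log n)^b' iff a > a', or (a = a' and b > b'). Ranking the 3 terms shows the dominant one is n^4. Hence f(n) ∈ Θ(n^4).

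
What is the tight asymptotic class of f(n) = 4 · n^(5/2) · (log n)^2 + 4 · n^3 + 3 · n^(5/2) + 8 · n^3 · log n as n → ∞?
f(n) ∈ Θ(n^3 · log n)

Compare the terms by growth order. For large n, n^a · (log n)^b dominates n^a' · (log n)^b' iff a > a', or (a = a' and b > b'). Ranking the 4 terms shows the dominant one is 8 · n^3 · log n. Hence f(n) ∈ Θ(n^3 · log n).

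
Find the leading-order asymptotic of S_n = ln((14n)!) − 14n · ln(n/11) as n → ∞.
S_n ~ 14n · (ln 154 − 1) + O(ln n)

Stirling: ln((14n)!) = 14n ln(14n) − 14n + O(ln n).
  S_n = 14n ln(14n) − 14n − 14n ln(n/11) + O(ln n)
      = 14n ln(14n) − 14n ln n + 14n ln 11 − 14n + O(ln n)
      = 14n ln 14 + 14n ln 11 − 14n + O(ln n)
      = 14n (ln 154 − 1) + O(ln n).
Numerically ln(154) − 1 ≈ 4.0370.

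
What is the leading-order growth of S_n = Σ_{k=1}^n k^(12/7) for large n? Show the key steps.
S_n ~ (7/19) · n^(19/7)

Integral comparison: Σ_{k=1}^n k^(12/7) = ∫_0^n x^(12/7) dx + O(n^(12/7)). The integral is n^(1 + 12/7) / (1 + 12/7) = n^((12+7)/7) / ((12+7)/7) = (7/19) · n^(19/7).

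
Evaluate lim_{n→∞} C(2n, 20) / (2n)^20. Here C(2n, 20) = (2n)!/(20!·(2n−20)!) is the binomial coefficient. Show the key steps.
lim = 1/20! = 1/2432902008176640000

With N = 2n → ∞: C(N, 20) / N^20 = [N(N−1)…(N−19)] / (20! · N^20) = (1/20!) · 1 · (1 − 1/(2n)) · … · (1 − 19/(2n)). Each factor → 1 as N → ∞, so the limit is 1/20! = 1/2432902008176640000.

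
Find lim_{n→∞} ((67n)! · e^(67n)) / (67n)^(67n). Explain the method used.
lim = ∞

Stirling: (67n)! ~ sqrt(2π·67n) · (67n/e)^(67n). Hence
  (67n)! · e^(67n) / (67n)^(67n) ~ sqrt(2π·67n) = sqrt(2π·67) · sqrt(n) → ∞.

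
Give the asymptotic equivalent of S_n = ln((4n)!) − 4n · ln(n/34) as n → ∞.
S_n ~ 4n · (ln 136 − 1) + O(ln n)

Stirling: ln((4n)!) = 4n ln(4n) − 4n + O(ln n).
  S_n = 4n ln(4n) − 4n − 4n ln(n/34) + O(ln n)
      = 4n ln(4n) − 4n ln n + 4n ln 34 − 4n + O(ln n)
      = 4n ln 4 + 4n ln 34 − 4n + O(ln n)
      = 4n (ln 136 − 1) + O(ln n).
Numerically ln(136) − 1 ≈ 3.9127.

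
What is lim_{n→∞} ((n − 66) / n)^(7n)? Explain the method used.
lim = e^(−462)

Rewrite as (1 − 66/n)^(7n). By the standard limit (1 + x/n)^n → e^x, we have (1 − 66/n)^n → e^(−66), and raising to the 7th power gives e^(−462).
More precisely, ln[(1 − 66/n)^(7n)] = 7n · ln(1 − 66/n) = 7n · (-66/n + O(1/n^2)) = -462 + O(1/n) → -462.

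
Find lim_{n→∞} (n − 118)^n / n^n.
lim = e^(−118)

Rewrite as (1 − 118/n)^(n). By the standard limit (1 + x/n)^n → e^x, we have (1 − 118/n)^n → e^(−118), and raising to the 1st power gives e^(−118).
More precisely, ln[(1 − 118/n)^(n)] = n · ln(1 − 118/n) = n · (-118/n + O(1/n^2)) = -118 + O(1/n) → -118.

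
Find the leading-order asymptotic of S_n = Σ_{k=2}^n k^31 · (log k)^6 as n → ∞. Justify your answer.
S_n ~ n^32 · (log n)^6 / 32

By integral comparison, S_n = ∫_1^n x^31 · (log x)^6 dx + O(n^31 · (log n)^6). For the integral, the leading term of ∫_1^n x^31 (log x)^6 dx is n^32/32 · (log n)^6 (by repeated integration by parts; each step lowers the log-exponent and produces a relatively O(1/log n) correction). Hence S_n ~ n^32 · (log n)^6 / 32.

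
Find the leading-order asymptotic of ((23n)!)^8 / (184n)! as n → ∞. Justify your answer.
((23n)!)^8/(184n)! ~ ((2π·23n)^(7/2) / sqrt(8)) · 8^(−8·23n)  →  0

Write N = 23n. Stirling: N! ~ sqrt(2π N)(N/e)^N and (8N)! ~ sqrt(2π·8N)·(8N/e)^(8N).
  (N!)^8/(8N)! ~ (2π N)^(8/2) (N/e)^(8N) / [sqrt(2π·8N) (8N/e)^(8N)]
     = (2π N)^(8/2) / sqrt(2π·8N) · (N/(8N))^(8N)
     = (2π N)^((8−1)/2) / sqrt(8) · 8^(−8N).
Since 8^8 > 1, the factor 8^(−8N) decays exponentially, so the ratio → 0. Substituting N = 23n gives the stated form.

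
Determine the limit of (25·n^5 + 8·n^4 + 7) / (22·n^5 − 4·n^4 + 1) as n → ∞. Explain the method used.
lim = 25/22

For large n the leading n^5 terms dominate both numerator and denominator. Dividing top and bottom by n^5, every other term tends to 0, leaving 25/22.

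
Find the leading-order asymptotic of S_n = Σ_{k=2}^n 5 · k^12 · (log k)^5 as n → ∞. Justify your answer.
S_n ~ 5 · n^13 · (log n)^5 / 13

By integral comparison, S_n = ∫_1^n 5 · x^12 · (log x)^5 dx + O(n^12 · (log n)^5). For the integral, the leading term of ∫_1^n x^12 (log x)^5 dx is n^13/13 · (log n)^5 (by repeated integration by parts; each step lowers the log-exponent and produces a relatively O(1/log n) correction). Hence S_n ~ 5 · n^13 · (log n)^5 / 13.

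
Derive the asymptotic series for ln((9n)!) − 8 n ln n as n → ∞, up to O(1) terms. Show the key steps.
ln((9n)!) − 8 n ln n = n ln n + 9(ln 9 − 1) n + (1/2) ln(2π·9n) + O(1/n)

Stirling: ln((9n)!) = 9n ln(9n) − 9n + (1/2) ln(2π·9n) + O(1/n).
Expand 9n ln(9n) = 9n (ln n + ln 9) = 9n ln n + 9n ln 9.
Subtract 8n ln n: leading term is (9 − 8) n ln n = n ln n. The next term is 9n ln 9 − 9n = 9(ln 9 − 1) n. Then the (1/2) ln(2π·9n) correction.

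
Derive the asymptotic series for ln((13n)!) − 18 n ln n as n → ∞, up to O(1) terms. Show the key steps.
ln((13n)!) − 18 n ln n = −5 n ln n + 13(ln 13 − 1) n + (1/2) ln(2π·13n) + O(1/n)

Stirling: ln((13n)!) = 13n ln(13n) − 13n + (1/2) ln(2π·13n) + O(1/n).
Expand 13n ln(13n) = 13n (ln n + ln 13) = 13n ln n + 13n ln 13.
Subtract 18n ln n: leading term is (13 − 18) n ln n = −5 n ln n. The next term is 13n ln 13 − 13n = 13(ln 13 − 1) n. Then the (1/2) ln(2π·13n) correction.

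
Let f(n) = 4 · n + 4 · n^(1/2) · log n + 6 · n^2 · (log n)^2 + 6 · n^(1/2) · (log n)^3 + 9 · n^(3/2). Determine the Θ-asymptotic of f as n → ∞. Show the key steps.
f(n) ∈ Θ(n^2 · (log n)^2)

Compare the terms by growth order. For large n, n^a · (log n)^b dominates n^a' · (log n)^b' iff a > a', or (a = a' and b > b'). Ranking the 5 terms shows the dominant one is 6 · n^2 · (log n)^2. Hence f(n) ∈ Θ(n^2 · (log n)^2).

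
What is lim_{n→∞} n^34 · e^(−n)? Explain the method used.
lim = 0

Exponentials with base > 1 dominate every fixed polynomial: for any fixed c, n^c / e^n → 0 as n → ∞ (e.g. by the ratio test, or since e^n grows faster than any power of n). Hence n^34 · e^(−n) = n^34 / e^n → 0.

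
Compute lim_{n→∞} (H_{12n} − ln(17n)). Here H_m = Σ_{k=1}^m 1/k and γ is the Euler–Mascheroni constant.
lim = ln(12/17) + γ

By Euler-Maclaurin, H_m = ln m + γ + O(1/m). So
  H_{12n} − ln(17n) = ln(12n) + γ − ln(17n) + O(1/n)
                       = ln(12/17) + γ + O(1/n).
Hence the limit is ln(12/17) + γ.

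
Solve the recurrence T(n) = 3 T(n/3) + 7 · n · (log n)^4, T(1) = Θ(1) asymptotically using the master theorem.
T(n) = Θ(n · (log n)^5)

Here log_3 3 = 1 and f(n) = 7 · n · (log n)^4 = Θ(n^(log_3 3) · (log n)^4). This is the extended Case 2 of the master theorem (f matches the critical exponent up to log factors), giving T(n) = Θ(n^(log_3 3) · (log n)^(4+1)) = Θ(n · (log n)^5).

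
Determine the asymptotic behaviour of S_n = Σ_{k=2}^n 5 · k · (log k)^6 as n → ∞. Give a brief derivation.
S_n ~ 5 · n^2 · (log n)^6 / 2

By integral comparison, S_n = ∫_1^n 5 · x · (log x)^6 dx + O(n · (log n)^6). For the integral, the leading term of ∫_1^n x^1 (log x)^6 dx is n^2/2 · (log n)^6 (by repeated integration by parts; each step lowers the log-exponent and produces a relatively O(1/log n) correction). Hence S_n ~ 5 · n^2 · (log n)^6 / 2.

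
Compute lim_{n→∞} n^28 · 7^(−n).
lim = 0

Exponentials with base > 1 dominate every fixed polynomial: for any fixed c, n^c / 7^n → 0 as n → ∞ (e.g. by the ratio test, or by writing 7^n = e^(n ln 7) and noting e^(n ln 7) / n^c → ∞). Hence n^28 · 7^(−n) = n^28 / 7^n → 0.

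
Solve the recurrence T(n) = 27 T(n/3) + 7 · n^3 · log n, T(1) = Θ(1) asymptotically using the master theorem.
T(n) = Θ(n^3 · (log n)^2)

Here log_3 27 = 3 and f(n) = 7 · n^3 · log n = Θ(n^(log_3 27) · (log n)^1). This is the extended Case 2 of the master theorem (f matches the critical exponent up to log factors), giving T(n) = Θ(n^(log_3 27) · (log n)^(1+1)) = Θ(n^3 · (log n)^2).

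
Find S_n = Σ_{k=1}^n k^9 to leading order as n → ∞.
S_n ~ n^10 / 10

By integral comparison (Euler-Maclaurin), Σ_{k=1}^n k^9 = ∫_0^n x^9 dx + O(n^9) = n^10/10 + O(n^9). (Equivalently, Faulhaber's formula gives the same leading term.)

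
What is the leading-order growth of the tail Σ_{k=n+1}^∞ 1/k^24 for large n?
Σ_{k>n} 1/k^24 ~ 1/(23 · n^23)

Compare to the integral: ∫_{n}^∞ x^(−24) dx = [−x^(−23)/23]_{n}^∞ = 1/((24−1)·n^23). Euler-Maclaurin then gives
  Σ_{k>n} 1/k^24 = ∫_{n}^∞ dx/x^24 − 1/(2·n^24) + O(1/n^25).
(Equivalently this is ζ(24) − Σ_{k≤n} 1/k^24.)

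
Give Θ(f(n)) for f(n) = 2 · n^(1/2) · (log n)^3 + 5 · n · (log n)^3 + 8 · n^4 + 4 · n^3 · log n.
f(n) ∈ Θ(n^4)

Compare the terms by growth order. For large n, n^a · (log n)^b dominates n^a' · (log n)^b' iff a > a', or (a = a' and b > b'). Ranking the 4 terms shows the dominant one is 8 · n^4. Hence f(n) ∈ Θ(n^4).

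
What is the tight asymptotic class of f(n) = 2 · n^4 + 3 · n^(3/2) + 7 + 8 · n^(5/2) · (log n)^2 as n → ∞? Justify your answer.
f(n) ∈ Θ(n^4)

Compare the terms by growth order. For large n, n^a · (log n)^b dominates n^a' · (log n)^b' iff a > a', or (a = a' and b > b'). Ranking the 4 terms shows the dominant one is 2 · n^4. Hence f(n) ∈ Θ(n^4).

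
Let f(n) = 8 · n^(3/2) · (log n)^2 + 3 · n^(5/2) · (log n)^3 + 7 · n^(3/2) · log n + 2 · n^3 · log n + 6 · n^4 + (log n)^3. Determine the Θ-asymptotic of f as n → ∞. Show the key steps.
f(n) ∈ Θ(n^4)

Compare the terms by growth order. For large n, n^a · (log n)^b dominates n^a' · (log n)^b' iff a > a', or (a = a' and b > b'). Ranking the 6 terms shows the dominant one is 6 · n^4. Hence f(n) ∈ Θ(n^4).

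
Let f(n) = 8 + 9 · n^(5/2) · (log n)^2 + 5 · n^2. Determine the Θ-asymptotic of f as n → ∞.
f(n) ∈ Θ(n^(5/2) · (log n)^2)

Compare the terms by growth order. For large n, n^a · (log n)^b dominates n^a' · (log n)^b' iff a > a', or (a = a' and b > b'). Ranking the 3 terms shows the dominant one is 9 · n^(5/2) · (log n)^2. Hence f(n) ∈ Θ(n^(5/2) · (log n)^2).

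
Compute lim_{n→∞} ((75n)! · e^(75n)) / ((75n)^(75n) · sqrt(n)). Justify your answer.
lim = sqrt(2π·75)

Stirling: (75n)! ~ sqrt(2π·75n) · (75n/e)^(75n). Hence
  (75n)! · e^(75n) / (75n)^(75n) ~ sqrt(2π·75n).
Dividing by sqrt(n): sqrt(2π·75n) / sqrt(n) = sqrt(2π·75) · n^((1−1)/2), so the limit is sqrt(2π·75).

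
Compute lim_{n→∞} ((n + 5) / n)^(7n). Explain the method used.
lim = e^35

Rewrite as (1 + 5/n)^(7n). By the standard limit (1 + x/n)^n → e^x, we have (1 + 5/n)^n → e^5, and raising to the 7th power gives e^35.
More precisely, ln[(1 + 5/n)^(7n)] = 7n · ln(1 + 5/n) = 7n · (5/n + O(1/n^2)) = 35 + O(1/n) → 35.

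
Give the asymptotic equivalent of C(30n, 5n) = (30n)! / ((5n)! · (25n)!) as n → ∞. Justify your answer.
C(30n, 5n) ~ (46656/3125)^(5n) · sqrt(3/(5π·5n))

Write N = 5n. Apply Stirling to each factorial:
  (6N)! ~ sqrt(2π·6N) · (6N/e)^(6N),
  N! ~ sqrt(2π N) · (N/e)^N,
  (5N)! ~ sqrt(2π·5N) · (5N/e)^(5N).
The exponential factors combine to (6N)^(6N) / (N^N · (5N)^(5N)) = 6^(6N)/5^(5N) = (6^6/5^5)^N = (46656/3125)^N.
The square-root prefactors combine to sqrt(2π·6N) / (sqrt(2π N)·sqrt(2π·5N)) = sqrt(6 / (2π·5·N)) = sqrt(3/(5π·5n)).
Substituting N = 5n: C(30n, 5n) ~ (46656/3125)^(5n) · sqrt(3/(5π·5n)).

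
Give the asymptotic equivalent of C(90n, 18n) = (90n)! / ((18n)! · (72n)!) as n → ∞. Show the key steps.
C(90n, 18n) ~ (3125/256)^(18n) · sqrt(5/(8π·18n))

Write N = 18n. Apply Stirling to each factorial:
  (5N)! ~ sqrt(2π·5N) · (5N/e)^(5N),
  N! ~ sqrt(2π N) · (N/e)^N,
  (4N)! ~ sqrt(2π·4N) · (4N/e)^(4N).
The exponential factors combine to (5N)^(5N) / (N^N · (4N)^(4N)) = 5^(5N)/4^(4N) = (5^5/4^4)^N = (3125/256)^N.
The square-root prefactors combine to sqrt(2π·5N) / (sqrt(2π N)·sqrt(2π·4N)) = sqrt(5 / (2π·4·N)) = sqrt(5/(8π·18n)).
Substituting N = 18n: C(90n, 18n) ~ (3125/256)^(18n) · sqrt(5/(8π·18n)).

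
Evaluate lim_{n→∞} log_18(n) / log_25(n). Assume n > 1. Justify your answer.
lim = ln(25) / ln(18) = log_18(25)

Change of base: log_18(n) = ln n / ln 18 and log_25(n) = ln n / ln 25. The ratio is (ln n / ln 18) · (ln 25 / ln n) = ln 25 / ln 18, a constant independent of n. So the limit is ln 25 / ln 18 = log_18(25).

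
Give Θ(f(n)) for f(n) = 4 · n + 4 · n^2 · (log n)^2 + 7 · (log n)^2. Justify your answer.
f(n) ∈ Θ(n^2 · (log n)^2)

Compare the terms by growth order. For large n, n^a · (log n)^b dominates n^a' · (log n)^b' iff a > a', or (a = a' and b > b'). Ranking the 3 terms shows the dominant one is 4 · n^2 · (log n)^2. Hence f(n) ∈ Θ(n^2 · (log n)^2).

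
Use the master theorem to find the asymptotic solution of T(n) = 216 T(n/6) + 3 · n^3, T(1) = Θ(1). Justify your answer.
T(n) = Θ(n^3 log n)

log_6 216 = 3, and f(n) = 3 · n^3 = Θ(n^(log_6 216)). This is Case 2 of the master theorem: T(n) = Θ(f(n) · log n) = Θ(n^3 log n).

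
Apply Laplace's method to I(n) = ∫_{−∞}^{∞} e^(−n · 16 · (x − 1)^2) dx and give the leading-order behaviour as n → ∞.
I(n) = sqrt(π/(16n))

Here φ(x) = 16 · (x − 1)^2 has its unique minimum at x* = 1 with φ(x*) = 0 and φ''(x*) = 32. Laplace's method gives
  I(n) ~ e^(−n φ(x*)) · sqrt(2π / (n · φ''(x*))) = sqrt(2π / (32n)) = sqrt(π/(16n)).
This is exact: substituting u = (x − 1)·sqrt(16n) gives I(n) = (1/sqrt(16n)) ∫_{−∞}^{∞} e^(−u^2) du = sqrt(π/(16n)).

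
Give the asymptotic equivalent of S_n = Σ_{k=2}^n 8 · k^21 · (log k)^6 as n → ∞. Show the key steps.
S_n ~ 4 · n^22 · (log n)^6 / 11

By integral comparison, S_n = ∫_1^n 8 · x^21 · (log x)^6 dx + O(n^21 · (log n)^6). For the integral, the leading term of ∫_1^n x^21 (log x)^6 dx is n^22/22 · (log n)^6 (by repeated integration by parts; each step lowers the log-exponent and produces a relatively O(1/log n) correction). Hence S_n ~ 4 · n^22 · (log n)^6 / 11.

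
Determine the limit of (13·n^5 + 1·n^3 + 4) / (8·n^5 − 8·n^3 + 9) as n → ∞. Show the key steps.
lim = 13/8

For large n the leading n^5 terms dominate both numerator and denominator. Dividing top and bottom by n^5, every other term tends to 0, leaving 13/8.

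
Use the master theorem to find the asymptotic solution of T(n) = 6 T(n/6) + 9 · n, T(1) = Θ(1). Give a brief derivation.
T(n) = Θ(n log n)

log_6 6 = 1, and f(n) = 9 · n = Θ(n^(log_6 6)). This is Case 2 of the master theorem: T(n) = Θ(f(n) · log n) = Θ(n log n).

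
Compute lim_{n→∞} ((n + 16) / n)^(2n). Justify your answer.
lim = e^32

Rewrite as (1 + 16/n)^(2n). By the standard limit (1 + x/n)^n → e^x, we have (1 + 16/n)^n → e^16, and raising to the 2nd power gives e^32.
More precisely, ln[(1 + 16/n)^(2n)] = 2n · ln(1 + 16/n) = 2n · (16/n + O(1/n^2)) = 32 + O(1/n) → 32.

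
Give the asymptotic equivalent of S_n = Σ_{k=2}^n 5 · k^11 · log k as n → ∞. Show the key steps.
S_n ~ 5 · n^12 log n / 12 − 5 · n^12 / 144

By integral comparison, S_n = ∫_1^n 5 · x^11 · log x dx + O(n^11 · log n). For the integral, ∫ x^11 log x dx = n^12 log n / 12 − n^12/144 (integration by parts). Hence S_n ~ 5 · n^12 log n / 12 − 5 · n^12 / 144.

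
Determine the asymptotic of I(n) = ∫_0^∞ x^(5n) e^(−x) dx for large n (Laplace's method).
I(n) ~ sqrt(2π·5n) · (5n/e)^(5n)

Write the integrand as exp(5n ln x − x) and set f(x) = 5n ln x − x. Then f'(x) = 5n/x − 1 = 0 at x* = 5n, and f''(x*) = −5n/x*^2 = −1/(5n). Laplace's method (interior maximum) gives
  I(n) ~ e^(f(x*)) · sqrt(2π / |f''(x*)|)
        = exp(5n ln(5n) − 5n) · sqrt(2π · 5n)
        = (5n)^(5n) e^(−5n) · sqrt(2π·5n)
        = sqrt(2π·5n) · (5n/e)^(5n).
This matches Γ(5n+1) with Stirling applied to Γ.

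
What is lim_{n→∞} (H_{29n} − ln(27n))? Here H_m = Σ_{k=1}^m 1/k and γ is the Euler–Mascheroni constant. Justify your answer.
lim = ln(29/27) + γ

By Euler-Maclaurin, H_m = ln m + γ + O(1/m). So
  H_{29n} − ln(27n) = ln(29n) + γ − ln(27n) + O(1/n)
                       = ln(29/27) + γ + O(1/n).
Hence the limit is ln(29/27) + γ.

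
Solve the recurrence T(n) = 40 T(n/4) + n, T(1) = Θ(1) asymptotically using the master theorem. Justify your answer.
T(n) = Θ(n^(log_4 40))

Master theorem: compare f(n) = n to n^(log_4 40) where log_4 40 ≈ 2.661. Since 1 < log_4 40, we have f(n) = O(n^(log_4 40 − ε)) for some ε > 0 — Case 1. Hence T(n) = Θ(n^(log_4 40)).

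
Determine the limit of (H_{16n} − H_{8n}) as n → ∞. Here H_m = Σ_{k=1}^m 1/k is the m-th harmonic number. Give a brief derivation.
lim = ln(16/8) = ln 2

Euler-Maclaurin gives H_m = ln m + γ + 1/(2m) + O(1/m^2). The γ and O(1/m) terms cancel in the difference:
  H_{16n} − H_{8n} = ln(16n) − ln(8n) + O(1/n) = ln(16/8) + O(1/n).
Hence the limit is ln(16/8) = ln 2.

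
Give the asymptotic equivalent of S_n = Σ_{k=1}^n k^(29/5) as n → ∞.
S_n ~ (5/34) · n^(34/5)

Integral comparison: Σ_{k=1}^n k^(29/5) = ∫_0^n x^(29/5) dx + O(n^(29/5)). The integral is n^(1 + 29/5) / (1 + 29/5) = n^((29+5)/5) / ((29+5)/5) = (5/34) · n^(34/5).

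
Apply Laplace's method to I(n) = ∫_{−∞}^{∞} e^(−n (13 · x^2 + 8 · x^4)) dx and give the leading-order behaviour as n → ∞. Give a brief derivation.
I(n) ~ sqrt(π/(13n))

φ(x) = 13 · x^2 + 8 · x^4 has its unique global minimum at x* = 0 (since φ'(x) = 26x + 32x^3 = 0 only at x = 0 for real x with both coefficients positive, and φ → ∞ as |x| → ∞). At x* = 0, φ(0) = 0 and φ''(0) = 26. Laplace's method then gives
  I(n) ~ sqrt(2π / (n · φ''(0))) · e^(−n φ(0)) = sqrt(2π / (26n)) = sqrt(π/(13n)).
The 8 · x^4 term contributes only at subleading order (an O(1/n) relative correction).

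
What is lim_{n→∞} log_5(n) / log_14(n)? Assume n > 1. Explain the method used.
lim = ln(14) / ln(5) = log_5(14)

Change of base: log_5(n) = ln n / ln 5 and log_14(n) = ln n / ln 14. The ratio is (ln n / ln 5) · (ln 14 / ln n) = ln 14 / ln 5, a constant independent of n. So the limit is ln 14 / ln 5 = log_5(14).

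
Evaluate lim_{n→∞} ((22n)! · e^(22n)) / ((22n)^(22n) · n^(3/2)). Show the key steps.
lim = 0

Stirling: (22n)! ~ sqrt(2π·22n) · (22n/e)^(22n). Hence
  (22n)! · e^(22n) / (22n)^(22n) ~ sqrt(2π·22n).
Dividing by n^(3/2): sqrt(2π·22n) / n^(3/2) = sqrt(2π·22) · n^((1−3)/2), so the expression behaves like sqrt(2π·22) · n^((1−3)/2) → 0.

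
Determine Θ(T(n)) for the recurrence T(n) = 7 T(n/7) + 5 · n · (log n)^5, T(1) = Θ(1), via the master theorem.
T(n) = Θ(n · (log n)^6)

Here log_7 7 = 1 and f(n) = 5 · n · (log n)^5 = Θ(n^(log_7 7) · (log n)^5). This is the extended Case 2 of the master theorem (f matches the critical exponent up to log factors), giving T(n) = Θ(n^(log_7 7) · (log n)^(5+1)) = Θ(n · (log n)^6).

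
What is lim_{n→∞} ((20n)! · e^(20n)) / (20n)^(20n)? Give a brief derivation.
lim = ∞

Stirling: (20n)! ~ sqrt(2π·20n) · (20n/e)^(20n). Hence
  (20n)! · e^(20n) / (20n)^(20n) ~ sqrt(2π·20n) = sqrt(2π·20) · sqrt(n) → ∞.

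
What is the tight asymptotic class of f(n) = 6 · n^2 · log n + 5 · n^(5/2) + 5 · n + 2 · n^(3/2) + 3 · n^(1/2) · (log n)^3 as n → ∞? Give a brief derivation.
f(n) ∈ Θ(n^(5/2))

Compare the terms by growth order. For large n, n^a · (log n)^b dominates n^a' · (log n)^b' iff a > a', or (a = a' and b > b'). Ranking the 5 terms shows the dominant one is 5 · n^(5/2). Hence f(n) ∈ Θ(n^(5/2)).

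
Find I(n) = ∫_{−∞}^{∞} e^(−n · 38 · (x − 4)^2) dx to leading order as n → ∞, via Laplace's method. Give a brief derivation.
I(n) = sqrt(π/(38n))

Here φ(x) = 38 · (x − 4)^2 has its unique minimum at x* = 4 with φ(x*) = 0 and φ''(x*) = 76. Laplace's method gives
  I(n) ~ e^(−n φ(x*)) · sqrt(2π / (n · φ''(x*))) = sqrt(2π / (76n)) = sqrt(π/(38n)).
This is exact: substituting u = (x − 4)·sqrt(38n) gives I(n) = (1/sqrt(38n)) ∫_{−∞}^{∞} e^(−u^2) du = sqrt(π/(38n)).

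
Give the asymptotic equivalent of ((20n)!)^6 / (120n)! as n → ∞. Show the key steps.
((20n)!)^6/(120n)! ~ ((2π·20n)^(5/2) / sqrt(6)) · 6^(−6·20n)  →  0

Write N = 20n. Stirling: N! ~ sqrt(2π N)(N/e)^N and (6N)! ~ sqrt(2π·6N)·(6N/e)^(6N).
  (N!)^6/(6N)! ~ (2π N)^(6/2) (N/e)^(6N) / [sqrt(2π·6N) (6N/e)^(6N)]
     = (2π N)^(6/2) / sqrt(2π·6N) · (N/(6N))^(6N)
     = (2π N)^((6−1)/2) / sqrt(6) · 6^(−6N).
Since 6^6 > 1, the factor 6^(−6N) decays exponentially, so the ratio → 0. Substituting N = 20n gives the stated form.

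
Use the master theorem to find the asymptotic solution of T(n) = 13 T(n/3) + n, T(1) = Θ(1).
T(n) = Θ(n^(log_3 13))

Master theorem: compare f(n) = n to n^(log_3 13) where log_3 13 ≈ 2.335. Since 1 < log_3 13, we have f(n) = O(n^(log_3 13 − ε)) for some ε > 0 — Case 1. Hence T(n) = Θ(n^(log_3 13)).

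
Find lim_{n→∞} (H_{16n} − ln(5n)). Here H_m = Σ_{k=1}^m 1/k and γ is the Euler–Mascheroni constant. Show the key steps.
lim = ln(16/5) + γ

By Euler-Maclaurin, H_m = ln m + γ + O(1/m). So
  H_{16n} − ln(5n) = ln(16n) + γ − ln(5n) + O(1/n)
                       = ln(16/5) + γ + O(1/n).
Hence the limit is ln(16/5) + γ.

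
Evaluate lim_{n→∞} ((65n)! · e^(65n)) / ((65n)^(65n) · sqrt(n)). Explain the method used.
lim = sqrt(2π·65)

Stirling: (65n)! ~ sqrt(2π·65n) · (65n/e)^(65n). Hence
  (65n)! · e^(65n) / (65n)^(65n) ~ sqrt(2π·65n).
Dividing by sqrt(n): sqrt(2π·65n) / sqrt(n) = sqrt(2π·65) · n^((1−1)/2), so the limit is sqrt(2π·65).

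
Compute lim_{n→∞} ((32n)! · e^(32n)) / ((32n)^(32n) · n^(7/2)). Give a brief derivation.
lim = 0

Stirling: (32n)! ~ sqrt(2π·32n) · (32n/e)^(32n). Hence
  (32n)! · e^(32n) / (32n)^(32n) ~ sqrt(2π·32n).
Dividing by n^(7/2): sqrt(2π·32n) / n^(7/2) = sqrt(2π·32) · n^((1−7)/2), so the expression behaves like sqrt(2π·32) · n^((1−7)/2) → 0.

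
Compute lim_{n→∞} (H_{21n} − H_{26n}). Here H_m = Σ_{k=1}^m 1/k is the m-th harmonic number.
lim = ln(21/26)

Euler-Maclaurin gives H_m = ln m + γ + 1/(2m) + O(1/m^2). The γ and O(1/m) terms cancel in the difference:
  H_{21n} − H_{26n} = ln(21n) − ln(26n) + O(1/n) = ln(21/26) + O(1/n).
Hence the limit is ln(21/26).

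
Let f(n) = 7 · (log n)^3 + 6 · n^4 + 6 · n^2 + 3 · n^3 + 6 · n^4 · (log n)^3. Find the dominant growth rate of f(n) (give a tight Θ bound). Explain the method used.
f(n) ∈ Θ(n^4 · (log n)^3)

Compare the terms by growth order. For large n, n^a · (log n)^b dominates n^a' · (log n)^b' iff a > a', or (a = a' and b > b'). Ranking the 5 terms shows the dominant one is 6 · n^4 · (log n)^3. Hence f(n) ∈ Θ(n^4 · (log n)^3).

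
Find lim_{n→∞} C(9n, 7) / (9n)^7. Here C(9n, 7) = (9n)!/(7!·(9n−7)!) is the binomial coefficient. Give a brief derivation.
lim = 1/7! = 1/5040

With N = 9n → ∞: C(N, 7) / N^7 = [N(N−1)…(N−6)] / (7! · N^7) = (1/7!) · 1 · (1 − 1/(9n)) · … · (1 − 6/(9n)). Each factor → 1 as N → ∞, so the limit is 1/7! = 1/5040.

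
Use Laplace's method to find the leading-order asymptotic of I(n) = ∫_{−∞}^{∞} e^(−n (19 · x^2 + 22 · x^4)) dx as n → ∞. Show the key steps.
I(n) ~ sqrt(π/(19n))

φ(x) = 19 · x^2 + 22 · x^4 has its unique global minimum at x* = 0 (since φ'(x) = 38x + 88x^3 = 0 only at x = 0 for real x with both coefficients positive, and φ → ∞ as |x| → ∞). At x* = 0, φ(0) = 0 and φ''(0) = 38. Laplace's method then gives
  I(n) ~ sqrt(2π / (n · φ''(0))) · e^(−n φ(0)) = sqrt(2π / (38n)) = sqrt(π/(19n)).
The 22 · x^4 term contributes only at subleading order (an O(1/n) relative correction).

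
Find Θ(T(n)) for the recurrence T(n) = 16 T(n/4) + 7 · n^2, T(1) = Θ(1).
T(n) = Θ(n^2 log n)

log_4 16 = 2, and f(n) = 7 · n^2 = Θ(n^(log_4 16)). This is Case 2 of the master theorem: T(n) = Θ(f(n) · log n) = Θ(n^2 log n).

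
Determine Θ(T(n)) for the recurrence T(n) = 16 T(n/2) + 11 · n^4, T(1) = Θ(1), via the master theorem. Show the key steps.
T(n) = Θ(n^4 log n)

log_2 16 = 4, and f(n) = 11 · n^4 = Θ(n^(log_2 16)). This is Case 2 of the master theorem: T(n) = Θ(f(n) · log n) = Θ(n^4 log n).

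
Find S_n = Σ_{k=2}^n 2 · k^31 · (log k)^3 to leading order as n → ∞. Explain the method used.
S_n ~ n^32 · (log n)^3 / 16

By integral comparison, S_n = ∫_1^n 2 · x^31 · (log x)^3 dx + O(n^31 · (log n)^3). For the integral, the leading term of ∫_1^n x^31 (log x)^3 dx is n^32/32 · (log n)^3 (by repeated integration by parts; each step lowers the log-exponent and produces a relatively O(1/log n) correction). Hence S_n ~ n^32 · (log n)^3 / 16.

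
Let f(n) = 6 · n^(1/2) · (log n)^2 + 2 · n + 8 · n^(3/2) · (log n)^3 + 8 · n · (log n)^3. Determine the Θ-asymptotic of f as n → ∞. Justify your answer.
f(n) ∈ Θ(n^(3/2) · (log n)^3)

Compare the terms by growth order. For large n, n^a · (log n)^b dominates n^a' · (log n)^b' iff a > a', or (a = a' and b > b'). Ranking the 4 terms shows the dominant one is 8 · n^(3/2) · (log n)^3. Hence f(n) ∈ Θ(n^(3/2) · (log n)^3).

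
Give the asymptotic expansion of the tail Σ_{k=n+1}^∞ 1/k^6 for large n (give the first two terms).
Σ_{k>n} 1/k^6 = 1/(5 · n^5) − 1/(2 · n^6) + O(1/n^7)

Compare to the integral: ∫_{n}^∞ x^(−6) dx = [−x^(−5)/5]_{n}^∞ = 1/((6−1)·n^5). The Euler-Maclaurin correction adds −f(n)/2 = −1/(2·n^6). Euler-Maclaurin then gives
  Σ_{k>n} 1/k^6 = ∫_{n}^∞ dx/x^6 − 1/(2·n^6) + O(1/n^7).
(Equivalently this is ζ(6) − Σ_{k≤n} 1/k^6.)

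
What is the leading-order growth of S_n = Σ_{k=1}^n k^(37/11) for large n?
S_n ~ (11/48) · n^(48/11)

Integral comparison: Σ_{k=1}^n k^(37/11) = ∫_0^n x^(37/11) dx + O(n^(37/11)). The integral is n^(1 + 37/11) / (1 + 37/11) = n^((37+11)/11) / ((37+11)/11) = (11/48) · n^(48/11).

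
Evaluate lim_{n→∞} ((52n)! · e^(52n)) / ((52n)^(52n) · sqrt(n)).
lim = sqrt(2π·52)

Stirling: (52n)! ~ sqrt(2π·52n) · (52n/e)^(52n). Hence
  (52n)! · e^(52n) / (52n)^(52n) ~ sqrt(2π·52n).
Dividing by sqrt(n): sqrt(2π·52n) / sqrt(n) = sqrt(2π·52) · n^((1−1)/2), so the limit is sqrt(2π·52).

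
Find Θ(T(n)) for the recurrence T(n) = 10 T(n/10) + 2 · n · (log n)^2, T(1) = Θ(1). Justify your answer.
T(n) = Θ(n · (log n)^3)

Here log_10 10 = 1 and f(n) = 2 · n · (log n)^2 = Θ(n^(log_10 10) · (log n)^2). This is the extended Case 2 of the master theorem (f matches the critical exponent up to log factors), giving T(n) = Θ(n^(log_10 10) · (log n)^(2+1)) = Θ(n · (log n)^3).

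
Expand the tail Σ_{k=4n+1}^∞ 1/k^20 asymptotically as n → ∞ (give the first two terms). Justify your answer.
Σ_{k>4n} 1/k^20 = 1/(19 · (4n)^19) − 1/(2 · (4n)^20) + O(1/(4n)^21)

Compare to the integral: ∫_{4n}^∞ x^(−20) dx = [−x^(−19)/19]_{4n}^∞ = 1/((20−1)·(4n)^19). The Euler-Maclaurin correction adds −f(4n)/2 = −1/(2·(4n)^20). Euler-Maclaurin then gives
  Σ_{k>4n} 1/k^20 = ∫_{4n}^∞ dx/x^20 − 1/(2·(4n)^20) + O(1/(4n)^21).
(Equivalently this is ζ(20) − Σ_{k≤4n} 1/k^20.)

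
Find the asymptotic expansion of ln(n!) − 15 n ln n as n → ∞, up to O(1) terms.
ln(n!) − 15 n ln n = −14 n ln n − n + (1/2) ln(2π n) + O(1/n)

Stirling: ln((n)!) = n ln(n) − n + (1/2) ln(2π·n) + O(1/n).
Here n ln(n) = n ln n.
Subtract 15n ln n: leading term is (1 − 15) n ln n = −14 n ln n. The next term is −n. Then the (1/2) ln(2π·n) correction.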